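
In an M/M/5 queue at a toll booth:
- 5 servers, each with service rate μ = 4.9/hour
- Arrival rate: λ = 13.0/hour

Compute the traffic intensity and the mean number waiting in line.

Traffic intensity: ρ = λ/(cμ) = 13.0/(5×4.9) = 0.5306
Since ρ = 0.5306 < 1, system is stable.
Offered load a = λ/μ = cρ = 13.0/4.9 = 2.6531
P₀ = [ Σₙ₌₀^4 aⁿ/n! + a^5/(5!(1-ρ)) ]⁻¹
Σ = a^0/0! + a^1/1! + a^2/2! + a^3/3! + a^4/4! = 1.00000 + 2.65306 + 3.51937 + 3.11237 + 2.06432 = 12.3491
a^5/(5!(1-ρ)) = 131.4427/(120 × 0.46939) = 2.3336
P₀ = 1/(12.3491 + 2.3336) = 0.06811
Lq = P₀·a^5·ρ / (5!(1-ρ)²) = 0.06811 × 131.4427 × 0.5306 / (120 × 0.2203) = 0.1797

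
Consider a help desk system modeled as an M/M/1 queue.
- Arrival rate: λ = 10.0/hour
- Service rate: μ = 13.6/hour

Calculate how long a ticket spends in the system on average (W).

First, compute utilization: ρ = λ/μ = 10.0/13.6 = 0.7353
For M/M/1: W = 1/(μ-λ)
W = 1/(13.6-10.0) = 1/3.60
W = 0.2778 hours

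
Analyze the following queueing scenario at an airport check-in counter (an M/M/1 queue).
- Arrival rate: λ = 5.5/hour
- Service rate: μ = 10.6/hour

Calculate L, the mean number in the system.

ρ = λ/μ = 5.5/10.6 = 0.5189
For M/M/1: L = λ/(μ-λ)
L = 5.5/(10.6-5.5) = 5.5/5.10
L = 1.0784 passengers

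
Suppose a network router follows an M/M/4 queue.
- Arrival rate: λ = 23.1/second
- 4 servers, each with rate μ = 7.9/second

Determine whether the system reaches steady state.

Stability requires ρ = λ/(cμ) < 1
ρ = 23.1/(4 × 7.9) = 23.1/31.60 = 0.7310
Since 0.7310 < 1, the system is STABLE.
The servers are busy 73.10% of the time.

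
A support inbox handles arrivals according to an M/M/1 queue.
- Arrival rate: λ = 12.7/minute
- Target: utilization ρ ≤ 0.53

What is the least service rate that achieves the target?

ρ = λ/μ, so μ = λ/ρ
μ ≥ 12.7/0.53 = 23.9623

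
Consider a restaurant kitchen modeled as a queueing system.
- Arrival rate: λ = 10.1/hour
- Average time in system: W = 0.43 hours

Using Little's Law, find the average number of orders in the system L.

Little's Law: L = λW
L = 10.1 × 0.43 = 4.3430 orders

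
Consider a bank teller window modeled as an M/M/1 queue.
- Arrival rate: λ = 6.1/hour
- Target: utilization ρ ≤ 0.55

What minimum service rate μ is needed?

ρ = λ/μ, so μ = λ/ρ
μ ≥ 6.1/0.55 = 11.0909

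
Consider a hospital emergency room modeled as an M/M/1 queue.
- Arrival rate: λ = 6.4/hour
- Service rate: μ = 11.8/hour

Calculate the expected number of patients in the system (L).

ρ = λ/μ = 6.4/11.8 = 0.5424
For M/M/1: L = λ/(μ-λ)
L = 6.4/(11.8-6.4) = 6.4/5.40
L = 1.1852 patients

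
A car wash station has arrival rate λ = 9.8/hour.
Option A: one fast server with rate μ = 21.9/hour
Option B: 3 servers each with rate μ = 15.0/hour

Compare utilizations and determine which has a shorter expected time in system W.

Option A: single server μ = 21.9 (M/M/1)
  ρ_A = 9.8/21.9 = 0.4475
  W_A = 1/(μ-λ) = 1/(21.9-9.8) = 1/12.10 = 0.08264

Option B: 3 servers μ = 15.0 (M/M/3)
  ρ_B = λ/(cμ) = 9.8/(3×15.0) = 0.2178
  Offered load a = λ/μ = cρ = 9.8/15.0 = 0.6533
  P₀ = [ Σₙ₌₀^2 aⁿ/n! + a^3/(3!(1-ρ)) ]⁻¹
  Σ = a^0/0! + a^1/1! + a^2/2! = 1.00000 + 0.653333 + 0.213422 = 1.8668
  a^3/(3!(1-ρ)) = 0.27887/(6 × 0.78222) = 0.05942
  P₀ = 1/(1.8668 + 0.05942) = 0.5192
  Lq = P₀·a^3·ρ / (3!(1-ρ)²) = 0.51916 × 0.27887 × 0.21778 / (6 × 0.61187) = 0.008588
  Wq_B = Lq/λ = 0.00858837/9.8 = 0.00087636
  W_B = Wq_B + 1/μ = 0.00087636 + 0.066667 = 0.06754

Since W_B = 0.06754 < W_A = 0.08264, Option B (multiple servers) has the shorter time in system.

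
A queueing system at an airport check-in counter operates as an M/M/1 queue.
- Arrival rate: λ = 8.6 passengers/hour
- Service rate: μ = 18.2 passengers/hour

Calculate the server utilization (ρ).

Server utilization: ρ = λ/μ
ρ = 8.6/18.2 = 0.4725
The server is busy 47.25% of the time.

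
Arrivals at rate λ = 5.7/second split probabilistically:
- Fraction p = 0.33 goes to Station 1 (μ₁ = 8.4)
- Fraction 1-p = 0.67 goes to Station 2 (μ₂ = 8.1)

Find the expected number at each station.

Effective rates: λ₁ = 5.7×0.33 = 1.881, λ₂ = 5.7×0.67 = 3.819
Station 1: ρ₁ = 1.881/8.4 = 0.2239, L₁ = ρ₁/(1-ρ₁) = 0.2239/(1-0.2239) = 0.2885
Station 2: ρ₂ = 3.819/8.1 = 0.4715, L₂ = ρ₂/(1-ρ₂) = 0.4715/(1-0.4715) = 0.8921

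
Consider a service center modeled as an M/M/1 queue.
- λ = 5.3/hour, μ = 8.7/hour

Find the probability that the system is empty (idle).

ρ = λ/μ = 5.3/8.7 = 0.6092
P(0) = 1 - ρ = 1 - 0.6092 = 0.3908
The server is idle 39.08% of the time.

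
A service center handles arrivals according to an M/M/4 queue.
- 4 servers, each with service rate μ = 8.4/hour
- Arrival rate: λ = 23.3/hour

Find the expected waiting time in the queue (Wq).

Traffic intensity: ρ = λ/(cμ) = 23.3/(4×8.4) = 0.6935
Since ρ = 0.6935 < 1, system is stable.
Offered load a = λ/μ = cρ = 23.3/8.4 = 2.7738
P₀ = [ Σₙ₌₀^3 aⁿ/n! + a^4/(4!(1-ρ)) ]⁻¹
Σ = a^0/0! + a^1/1! + a^2/2! + a^3/3! = 1.0000 + 2.7738 + 3.8470 + 3.5570 = 11.1778
a^4/(4!(1-ρ)) = 59.1979/(24 × 0.30655) = 8.0463
P₀ = 1/(11.1778 + 8.0463) = 0.05202
Lq = P₀·a^4·ρ / (4!(1-ρ)²) = 0.052018 × 59.1979 × 0.69345 / (24 × 0.093971) = 0.9468
Wq = Lq/λ = 0.9468/23.3 = 0.04064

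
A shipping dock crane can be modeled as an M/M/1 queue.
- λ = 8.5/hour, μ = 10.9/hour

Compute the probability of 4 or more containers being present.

ρ = λ/μ = 8.5/10.9 = 0.7798
P(N ≥ n) = ρⁿ
P(N ≥ 4) = 0.7798^4
P(N ≥ 4) = 0.3698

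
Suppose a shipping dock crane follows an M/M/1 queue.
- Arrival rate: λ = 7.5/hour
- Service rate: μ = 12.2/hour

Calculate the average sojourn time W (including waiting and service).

First, compute utilization: ρ = λ/μ = 7.5/12.2 = 0.6148
For M/M/1: W = 1/(μ-λ)
W = 1/(12.2-7.5) = 1/4.70
W = 0.2128 hours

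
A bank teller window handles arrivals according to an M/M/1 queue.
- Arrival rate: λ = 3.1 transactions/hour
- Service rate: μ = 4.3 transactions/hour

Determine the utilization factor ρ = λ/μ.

Server utilization: ρ = λ/μ
ρ = 3.1/4.3 = 0.7209
The server is busy 72.09% of the time.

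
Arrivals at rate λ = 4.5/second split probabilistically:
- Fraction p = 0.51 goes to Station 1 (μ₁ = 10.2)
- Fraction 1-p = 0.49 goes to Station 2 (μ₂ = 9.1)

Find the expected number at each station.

Effective rates: λ₁ = 4.5×0.51 = 2.295, λ₂ = 4.5×0.49 = 2.205
Station 1: ρ₁ = 2.295/10.2 = 0.2250, L₁ = ρ₁/(1-ρ₁) = 0.2250/(1-0.2250) = 0.2903
Station 2: ρ₂ = 2.205/9.1 = 0.2423, L₂ = ρ₂/(1-ρ₂) = 0.2423/(1-0.2423) = 0.3198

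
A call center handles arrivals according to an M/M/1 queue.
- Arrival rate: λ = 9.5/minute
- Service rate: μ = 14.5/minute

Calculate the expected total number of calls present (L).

ρ = λ/μ = 9.5/14.5 = 0.6552
For M/M/1: L = λ/(μ-λ)
L = 9.5/(14.5-9.5) = 9.5/5.00
L = 1.9000 calls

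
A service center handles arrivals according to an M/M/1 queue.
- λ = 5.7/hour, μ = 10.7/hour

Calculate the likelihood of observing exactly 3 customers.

ρ = λ/μ = 5.7/10.7 = 0.5327
P(n) = (1-ρ)ρⁿ
P(3) = (1-0.5327) × 0.5327^3
P(3) = 0.46730 × 0.15116
P(3) = 0.07064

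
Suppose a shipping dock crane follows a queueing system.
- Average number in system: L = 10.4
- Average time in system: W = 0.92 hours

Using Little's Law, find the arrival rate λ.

Little's Law: L = λW, so λ = L/W
λ = 10.4/0.92 = 11.3043 containers/hour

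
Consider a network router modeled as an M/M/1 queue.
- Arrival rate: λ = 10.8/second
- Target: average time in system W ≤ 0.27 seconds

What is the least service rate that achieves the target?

For M/M/1: W = 1/(μ-λ)
Need W ≤ 0.27, so 1/(μ-λ) ≤ 0.27
μ - λ ≥ 1/0.27 = 3.7037
μ ≥ 10.8 + 3.7037 = 14.5037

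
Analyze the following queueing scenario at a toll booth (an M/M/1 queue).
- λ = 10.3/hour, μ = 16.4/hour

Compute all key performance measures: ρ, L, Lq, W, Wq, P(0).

Step 1: ρ = λ/μ = 10.3/16.4 = 0.6280
Step 2: L = λ/(μ-λ) = 10.3/6.10 = 1.6885
Step 3: Lq = λ²/(μ(μ-λ)) = 106.09/(16.4×6.10) = 1.0605
Step 4: W = 1/(μ-λ) = 1/6.10 = 0.16393
Step 5: Wq = λ/(μ(μ-λ)) = 10.3/(16.4×6.10) = 0.1030
Step 6: P(0) = 1-ρ = 0.3720
Verify: L = λW = 10.3×0.16393 = 1.6885 ✔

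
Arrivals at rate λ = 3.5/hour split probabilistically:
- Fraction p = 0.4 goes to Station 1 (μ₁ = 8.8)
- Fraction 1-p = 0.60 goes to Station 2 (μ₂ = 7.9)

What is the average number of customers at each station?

Effective rates: λ₁ = 3.5×0.4 = 1.4, λ₂ = 3.5×0.60 = 2.1
Station 1: ρ₁ = 1.4/8.8 = 0.1591, L₁ = ρ₁/(1-ρ₁) = 0.1591/(1-0.1591) = 0.1892
Station 2: ρ₂ = 2.1/7.9 = 0.26582, L₂ = ρ₂/(1-ρ₂) = 0.26582/(1-0.26582) = 0.3621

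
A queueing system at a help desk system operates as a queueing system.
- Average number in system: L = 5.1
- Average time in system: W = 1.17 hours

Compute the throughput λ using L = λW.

Little's Law: L = λW, so λ = L/W
λ = 5.1/1.17 = 4.3590 tickets/hour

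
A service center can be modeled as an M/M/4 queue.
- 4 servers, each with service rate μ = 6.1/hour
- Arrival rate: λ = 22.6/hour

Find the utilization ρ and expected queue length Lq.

Traffic intensity: ρ = λ/(cμ) = 22.6/(4×6.1) = 0.9262
Since ρ = 0.9262 < 1, system is stable.
Offered load a = λ/μ = cρ = 22.6/6.1 = 3.7049
P₀ = [ Σₙ₌₀^3 aⁿ/n! + a^4/(4!(1-ρ)) ]⁻¹
Σ = a^0/0! + a^1/1! + a^2/2! + a^3/3! = 1.0000 + 3.7049 + 6.8632 + 8.4759 = 20.0440
a^4/(4!(1-ρ)) = 188.4145/(24 × 0.0737705) = 106.4193
P₀ = 1/(20.0440 + 106.4193) = 0.007907
Lq = P₀·a^4·ρ / (4!(1-ρ)²) = 0.0079074 × 188.4145 × 0.92623 / (24 × 0.0054421) = 10.5655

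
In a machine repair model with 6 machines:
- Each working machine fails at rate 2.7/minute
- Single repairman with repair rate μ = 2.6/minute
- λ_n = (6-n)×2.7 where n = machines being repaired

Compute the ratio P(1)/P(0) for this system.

P(1)/P(0) = ∏_{i=0}^{1-1} λ_i/μ_{i+1}
= (6-0)×2.7/2.6
= 6.2308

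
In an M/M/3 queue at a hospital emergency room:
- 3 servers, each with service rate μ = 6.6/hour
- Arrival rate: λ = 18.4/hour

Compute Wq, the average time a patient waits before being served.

Traffic intensity: ρ = λ/(cμ) = 18.4/(3×6.6) = 0.9293
Since ρ = 0.9293 < 1, system is stable.
Offered load a = λ/μ = cρ = 18.4/6.6 = 2.7879
P₀ = [ Σₙ₌₀^2 aⁿ/n! + a^3/(3!(1-ρ)) ]⁻¹
Σ = a^0/0! + a^1/1! + a^2/2! = 1.0000 + 2.7879 + 3.8861 = 7.6740
a^3/(3!(1-ρ)) = 21.6681/(6 × 0.070707) = 51.0749
P₀ = 1/(7.6740 + 51.0749) = 0.01702
Lq = P₀·a^3·ρ / (3!(1-ρ)²) = 0.0170216 × 21.6681 × 0.929293 / (6 × 0.00499949) = 11.4261
Wq = Lq/λ = 11.4261/18.4 = 0.6210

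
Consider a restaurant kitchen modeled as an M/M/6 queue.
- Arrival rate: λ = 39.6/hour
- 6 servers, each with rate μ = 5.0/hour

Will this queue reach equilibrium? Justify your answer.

Stability requires ρ = λ/(cμ) < 1
ρ = 39.6/(6 × 5.0) = 39.6/30.00 = 1.3200
Since 1.3200 ≥ 1, the system is UNSTABLE.
Need c > λ/μ = 39.6/5.0 = 7.92.
Minimum servers needed: c = 8.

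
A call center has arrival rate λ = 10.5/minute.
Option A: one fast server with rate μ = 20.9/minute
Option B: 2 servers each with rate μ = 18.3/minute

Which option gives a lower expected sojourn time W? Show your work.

Option A: single server μ = 20.9 (M/M/1)
  ρ_A = 10.5/20.9 = 0.5024
  W_A = 1/(μ-λ) = 1/(20.9-10.5) = 1/10.40 = 0.09615

Option B: 2 servers μ = 18.3 (M/M/2)
  ρ_B = λ/(cμ) = 10.5/(2×18.3) = 0.2869
  Offered load a = λ/μ = cρ = 10.5/18.3 = 0.5738
  P₀ = [ Σₙ₌₀^1 aⁿ/n! + a^2/(2!(1-ρ)) ]⁻¹
  Σ = a^0/0! + a^1/1! = 1.0000 + 0.5738 = 1.5738
  a^2/(2!(1-ρ)) = 0.3292/(2 × 0.7131) = 0.2308
  P₀ = 1/(1.5738 + 0.2308) = 0.5541
  Lq = P₀·a^2·ρ / (2!(1-ρ)²) = 0.5541 × 0.3292 × 0.2869 / (2 × 0.5085) = 0.05146
  Wq_B = Lq/λ = 0.051458/10.5 = 0.0049008
  W_B = Wq_B + 1/μ = 0.0049008 + 0.054645 = 0.05955

Since W_B = 0.05955 < W_A = 0.09615, Option B (multiple servers) has the shorter time in system.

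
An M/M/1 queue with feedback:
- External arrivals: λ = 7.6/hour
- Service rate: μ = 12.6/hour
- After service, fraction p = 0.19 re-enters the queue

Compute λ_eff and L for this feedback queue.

Effective arrival rate: λ_eff = λ/(1-p) = 7.6/(1-0.19) = 7.6/0.81 = 9.3827
ρ = λ_eff/μ = 9.3827/12.6 = 0.74466
L = ρ/(1-ρ) = 0.74466/(1-0.74466) = 2.9163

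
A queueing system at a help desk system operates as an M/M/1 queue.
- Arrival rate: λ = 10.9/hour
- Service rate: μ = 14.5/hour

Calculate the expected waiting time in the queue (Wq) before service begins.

First, compute utilization: ρ = λ/μ = 10.9/14.5 = 0.7517
For M/M/1: Wq = λ/(μ(μ-λ))
Wq = 10.9/(14.5 × (14.5-10.9))
Wq = 10.9/(14.5 × 3.60)
Wq = 0.2088 hours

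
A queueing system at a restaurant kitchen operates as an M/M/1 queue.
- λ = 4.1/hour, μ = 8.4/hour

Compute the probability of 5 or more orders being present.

ρ = λ/μ = 4.1/8.4 = 0.4881
P(N ≥ n) = ρⁿ
P(N ≥ 5) = 0.4881^5
P(N ≥ 5) = 0.02770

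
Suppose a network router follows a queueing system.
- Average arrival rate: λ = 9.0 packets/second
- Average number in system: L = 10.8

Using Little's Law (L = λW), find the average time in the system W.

Little's Law: L = λW, so W = L/λ
W = 10.8/9.0 = 1.2000 seconds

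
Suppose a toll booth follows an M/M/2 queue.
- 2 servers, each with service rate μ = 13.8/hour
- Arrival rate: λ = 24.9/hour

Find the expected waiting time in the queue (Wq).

Traffic intensity: ρ = λ/(cμ) = 24.9/(2×13.8) = 0.9022
Since ρ = 0.9022 < 1, system is stable.
Offered load a = λ/μ = cρ = 24.9/13.8 = 1.8043
P₀ = [ Σₙ₌₀^1 aⁿ/n! + a^2/(2!(1-ρ)) ]⁻¹
Σ = a^0/0! + a^1/1! = 1.0000 + 1.8043 = 2.8043
a^2/(2!(1-ρ)) = 3.25567/(2 × 0.0978261) = 16.6401
P₀ = 1/(2.8043 + 16.6401) = 0.05143
Lq = P₀·a^2·ρ / (2!(1-ρ)²) = 0.0514286 × 3.25567 × 0.902174 / (2 × 0.00956994) = 7.8922
Wq = Lq/λ = 7.8922/24.9 = 0.3170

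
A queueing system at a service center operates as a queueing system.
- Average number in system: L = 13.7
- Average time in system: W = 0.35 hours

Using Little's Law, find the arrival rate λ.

Little's Law: L = λW, so λ = L/W
λ = 13.7/0.35 = 39.1429 customers/hour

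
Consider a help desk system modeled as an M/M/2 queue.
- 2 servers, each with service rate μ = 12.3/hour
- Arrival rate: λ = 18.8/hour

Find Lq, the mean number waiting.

Traffic intensity: ρ = λ/(cμ) = 18.8/(2×12.3) = 0.7642
Since ρ = 0.7642 < 1, system is stable.
Offered load a = λ/μ = cρ = 18.8/12.3 = 1.5285
P₀ = [ Σₙ₌₀^1 aⁿ/n! + a^2/(2!(1-ρ)) ]⁻¹
Σ = a^0/0! + a^1/1! = 1.0000 + 1.5285 = 2.5285
a^2/(2!(1-ρ)) = 2.33618/(2 × 0.235772) = 4.9543
P₀ = 1/(2.5285 + 4.9543) = 0.1336
Lq = P₀·a^2·ρ / (2!(1-ρ)²) = 0.13364 × 2.3362 × 0.76423 / (2 × 0.055589) = 2.1461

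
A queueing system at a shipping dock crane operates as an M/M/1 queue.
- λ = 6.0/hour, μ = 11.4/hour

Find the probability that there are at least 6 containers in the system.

ρ = λ/μ = 6.0/11.4 = 0.52632
P(N ≥ n) = ρⁿ
P(N ≥ 6) = 0.52632^6
P(N ≥ 6) = 0.02126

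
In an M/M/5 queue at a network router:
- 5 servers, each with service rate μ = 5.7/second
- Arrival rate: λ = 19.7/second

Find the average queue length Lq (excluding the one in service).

Traffic intensity: ρ = λ/(cμ) = 19.7/(5×5.7) = 0.6912
Since ρ = 0.6912 < 1, system is stable.
Offered load a = λ/μ = cρ = 19.7/5.7 = 3.4561
P₀ = [ Σₙ₌₀^4 aⁿ/n! + a^5/(5!(1-ρ)) ]⁻¹
Σ = a^0/0! + a^1/1! + a^2/2! + a^3/3! + a^4/4! = 1.00000 + 3.45614 + 5.97245 + 6.88055 + 5.94503 = 23.2542
a^5/(5!(1-ρ)) = 493.1248/(120 × 0.30877) = 13.3088
P₀ = 1/(23.2542 + 13.3088) = 0.02735
Lq = P₀·a^5·ρ / (5!(1-ρ)²) = 0.027350 × 493.1248 × 0.69123 / (120 × 0.095340) = 0.8149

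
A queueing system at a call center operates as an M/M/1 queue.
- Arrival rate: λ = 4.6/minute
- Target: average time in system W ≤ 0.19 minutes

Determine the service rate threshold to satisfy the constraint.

For M/M/1: W = 1/(μ-λ)
Need W ≤ 0.19, so 1/(μ-λ) ≤ 0.19
μ - λ ≥ 1/0.19 = 5.2632
μ ≥ 4.6 + 5.2632 = 9.8632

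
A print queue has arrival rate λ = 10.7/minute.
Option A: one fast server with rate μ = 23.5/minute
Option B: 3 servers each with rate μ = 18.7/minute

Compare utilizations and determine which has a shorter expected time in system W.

Option A: single server μ = 23.5 (M/M/1)
  ρ_A = 10.7/23.5 = 0.4553
  W_A = 1/(μ-λ) = 1/(23.5-10.7) = 1/12.80 = 0.07812

Option B: 3 servers μ = 18.7 (M/M/3)
  ρ_B = λ/(cμ) = 10.7/(3×18.7) = 0.1907
  Offered load a = λ/μ = cρ = 10.7/18.7 = 0.5722
  P₀ = [ Σₙ₌₀^2 aⁿ/n! + a^3/(3!(1-ρ)) ]⁻¹
  Σ = a^0/0! + a^1/1! + a^2/2! = 1.0000 + 0.5722 + 0.1637 = 1.7359
  a^3/(3!(1-ρ)) = 0.18734/(6 × 0.80927) = 0.03858
  P₀ = 1/(1.7359 + 0.03858) = 0.5635
  Lq = P₀·a^3·ρ / (3!(1-ρ)²) = 0.56355 × 0.18734 × 0.19073 / (6 × 0.65492) = 0.005124
  Wq_B = Lq/λ = 0.00512436/10.7 = 0.00047891
  W_B = Wq_B + 1/μ = 0.00047891 + 0.053476 = 0.05395

Since W_B = 0.05395 < W_A = 0.07812, Option B (multiple servers) has the shorter time in system.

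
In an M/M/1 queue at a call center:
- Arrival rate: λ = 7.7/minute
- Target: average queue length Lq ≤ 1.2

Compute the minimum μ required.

For M/M/1: Lq = λ²/(μ(μ-λ))
Need Lq ≤ 1.2, i.e. μ(μ-λ) ≥ λ²/1.2
μ² - 7.7μ - 59.29/1.2 ≥ 0  →  μ² - 7.7μ - 49.40833 ≥ 0
Quadratic formula (positive root): μ = [λ + √(λ² + 4×49.40833)]/2
Discriminant: 59.29 + 4×49.40833 = 256.9233, √256.9233 = 16.0288
μ ≥ (7.7 + 16.0288)/2 = 11.8644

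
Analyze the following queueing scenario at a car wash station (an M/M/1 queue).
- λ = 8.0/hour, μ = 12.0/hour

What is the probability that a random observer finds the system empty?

ρ = λ/μ = 8.0/12.0 = 0.6667
P(0) = 1 - ρ = 1 - 0.6667 = 0.3333
The server is idle 33.33% of the time.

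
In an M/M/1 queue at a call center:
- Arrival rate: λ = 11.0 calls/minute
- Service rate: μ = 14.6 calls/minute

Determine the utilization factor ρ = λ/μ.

Server utilization: ρ = λ/μ
ρ = 11.0/14.6 = 0.7534
The server is busy 75.34% of the time.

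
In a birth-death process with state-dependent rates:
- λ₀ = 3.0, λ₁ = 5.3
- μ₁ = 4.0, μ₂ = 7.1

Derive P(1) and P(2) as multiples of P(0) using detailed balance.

Balance equations:
State 0: λ₀P₀ = μ₁P₁ → P₁ = (λ₀/μ₁)P₀ = (3.0/4.0)P₀ = 0.7500P₀
State 1: P₂ = (λ₀λ₁)/(μ₁μ₂)P₀ = (3.0×5.3)/(4.0×7.1)P₀ = 0.5599P₀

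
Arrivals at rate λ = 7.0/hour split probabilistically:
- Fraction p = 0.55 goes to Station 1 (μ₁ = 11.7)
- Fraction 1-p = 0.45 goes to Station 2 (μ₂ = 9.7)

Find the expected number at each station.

Effective rates: λ₁ = 7.0×0.55 = 3.85, λ₂ = 7.0×0.45 = 3.15
Station 1: ρ₁ = 3.85/11.7 = 0.32906, L₁ = ρ₁/(1-ρ₁) = 0.32906/(1-0.32906) = 0.4904
Station 2: ρ₂ = 3.15/9.7 = 0.32474, L₂ = ρ₂/(1-ρ₂) = 0.32474/(1-0.32474) = 0.4809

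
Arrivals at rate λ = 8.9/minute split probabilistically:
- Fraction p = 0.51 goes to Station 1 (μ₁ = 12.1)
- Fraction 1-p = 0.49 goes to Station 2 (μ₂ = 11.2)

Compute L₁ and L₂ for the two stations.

Effective rates: λ₁ = 8.9×0.51 = 4.539, λ₂ = 8.9×0.49 = 4.361
Station 1: ρ₁ = 4.539/12.1 = 0.3751, L₁ = ρ₁/(1-ρ₁) = 0.3751/(1-0.3751) = 0.6003
Station 2: ρ₂ = 4.361/11.2 = 0.3894, L₂ = ρ₂/(1-ρ₂) = 0.3894/(1-0.3894) = 0.6377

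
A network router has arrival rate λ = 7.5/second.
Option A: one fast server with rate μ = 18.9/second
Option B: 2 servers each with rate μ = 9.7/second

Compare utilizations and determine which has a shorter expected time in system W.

Option A: single server μ = 18.9 (M/M/1)
  ρ_A = 7.5/18.9 = 0.3968
  W_A = 1/(μ-λ) = 1/(18.9-7.5) = 1/11.40 = 0.08772

Option B: 2 servers μ = 9.7 (M/M/2)
  ρ_B = λ/(cμ) = 7.5/(2×9.7) = 0.3866
  Offered load a = λ/μ = cρ = 7.5/9.7 = 0.7732
  P₀ = [ Σₙ₌₀^1 aⁿ/n! + a^2/(2!(1-ρ)) ]⁻¹
  Σ = a^0/0! + a^1/1! = 1.0000 + 0.7732 = 1.7732
  a^2/(2!(1-ρ)) = 0.5978/(2 × 0.6134) = 0.4873
  P₀ = 1/(1.7732 + 0.4873) = 0.4424
  Lq = P₀·a^2·ρ / (2!(1-ρ)²) = 0.4424 × 0.5978 × 0.3866 / (2 × 0.3763) = 0.1359
  Wq_B = Lq/λ = 0.1359/7.5 = 0.01812
  W_B = Wq_B + 1/μ = 0.01812 + 0.1031 = 0.1212

Since W_A = 0.08772 < W_B = 0.1212, Option A (single fast server) has the shorter time in system.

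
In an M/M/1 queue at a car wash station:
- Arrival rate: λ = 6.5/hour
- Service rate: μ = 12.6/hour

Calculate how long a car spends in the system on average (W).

First, compute utilization: ρ = λ/μ = 6.5/12.6 = 0.5159
For M/M/1: W = 1/(μ-λ)
W = 1/(12.6-6.5) = 1/6.10
W = 0.1639 hours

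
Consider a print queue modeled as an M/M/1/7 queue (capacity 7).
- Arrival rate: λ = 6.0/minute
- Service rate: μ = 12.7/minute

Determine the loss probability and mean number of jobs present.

ρ = λ/μ = 6.0/12.7 = 0.47244
P₀ = (1-ρ)/(1-ρ^(K+1)) = (1-0.47244)/(1-0.47244^8) = 0.5276/0.9975 = 0.5289
P_K = P₀×ρ^K = 0.5289 × 0.47244^7 = 0.5289 × 0.005253 = 0.002778
Blocking probability P_7 = 0.002778 (0.28%)
L = ρ[1 - (K+1)ρ^K + Kρ^(K+1)] / [(1-ρ)(1-ρ^(K+1))]
L = 0.47244 × (1 - 8×0.005253 + 7×0.002482) / ((1 - 0.47244) × (1 - 0.002482)) = 0.8756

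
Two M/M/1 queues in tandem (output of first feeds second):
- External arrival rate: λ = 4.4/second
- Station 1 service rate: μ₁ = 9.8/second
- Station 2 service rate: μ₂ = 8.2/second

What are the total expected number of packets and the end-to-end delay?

By Jackson's theorem, each station behaves as independent M/M/1.
Station 1: ρ₁ = 4.4/9.8 = 0.4490, L₁ = ρ₁/(1-ρ₁) = λ/(μ₁-λ) = 4.4/5.40 = 0.8148
Station 2: ρ₂ = 4.4/8.2 = 0.5366, L₂ = ρ₂/(1-ρ₂) = λ/(μ₂-λ) = 4.4/3.80 = 1.1579
Total: L = L₁ + L₂ = 0.8148 + 1.1579 = 1.9727
W = L/λ = 1.9727/4.4 = 0.4483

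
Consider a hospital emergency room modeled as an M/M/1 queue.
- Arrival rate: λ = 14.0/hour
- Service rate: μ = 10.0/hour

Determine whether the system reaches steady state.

Stability requires ρ = λ/(cμ) < 1
ρ = 14.0/(1 × 10.0) = 14.0/10.00 = 1.4000
Since 1.4000 ≥ 1, the system is UNSTABLE.
Queue grows without bound. Need μ > λ = 14.0.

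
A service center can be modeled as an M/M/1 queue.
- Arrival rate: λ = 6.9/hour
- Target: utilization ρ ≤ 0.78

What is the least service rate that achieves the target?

ρ = λ/μ, so μ = λ/ρ
μ ≥ 6.9/0.78 = 8.8462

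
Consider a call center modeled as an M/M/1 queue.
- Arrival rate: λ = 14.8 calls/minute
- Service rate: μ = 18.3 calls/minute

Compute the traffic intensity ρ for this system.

Server utilization: ρ = λ/μ
ρ = 14.8/18.3 = 0.8087
The server is busy 80.87% of the time.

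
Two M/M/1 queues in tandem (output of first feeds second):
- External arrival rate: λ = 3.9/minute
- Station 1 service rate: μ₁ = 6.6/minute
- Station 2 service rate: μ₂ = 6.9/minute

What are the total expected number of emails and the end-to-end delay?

By Jackson's theorem, each station behaves as independent M/M/1.
Station 1: ρ₁ = 3.9/6.6 = 0.5909, L₁ = ρ₁/(1-ρ₁) = λ/(μ₁-λ) = 3.9/2.70 = 1.4444
Station 2: ρ₂ = 3.9/6.9 = 0.5652, L₂ = ρ₂/(1-ρ₂) = λ/(μ₂-λ) = 3.9/3.00 = 1.3000
Total: L = L₁ + L₂ = 1.4444 + 1.3000 = 2.7444
W = L/λ = 2.7444/3.9 = 0.7037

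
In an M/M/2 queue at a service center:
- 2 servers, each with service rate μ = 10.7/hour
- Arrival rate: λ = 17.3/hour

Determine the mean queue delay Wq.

Traffic intensity: ρ = λ/(cμ) = 17.3/(2×10.7) = 0.8084
Since ρ = 0.8084 < 1, system is stable.
Offered load a = λ/μ = cρ = 17.3/10.7 = 1.6168
P₀ = [ Σₙ₌₀^1 aⁿ/n! + a^2/(2!(1-ρ)) ]⁻¹
Σ = a^0/0! + a^1/1! = 1.0000 + 1.6168 = 2.6168
a^2/(2!(1-ρ)) = 2.61411/(2 × 0.191589) = 6.8222
P₀ = 1/(2.6168 + 6.8222) = 0.1059
Lq = P₀·a^2·ρ / (2!(1-ρ)²) = 0.105943 × 2.61411 × 0.808411 / (2 × 0.0367063) = 3.0497
Wq = Lq/λ = 3.0497/17.3 = 0.1763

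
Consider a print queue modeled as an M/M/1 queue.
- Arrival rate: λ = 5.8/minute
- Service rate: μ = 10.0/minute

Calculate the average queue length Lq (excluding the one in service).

ρ = λ/μ = 5.8/10.0 = 0.5800
For M/M/1: Lq = λ²/(μ(μ-λ))
Lq = 33.64/(10.0 × 4.20)
Lq = 0.8010 jobs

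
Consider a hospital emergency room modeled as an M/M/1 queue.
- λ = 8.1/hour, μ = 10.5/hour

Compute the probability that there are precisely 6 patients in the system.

ρ = λ/μ = 8.1/10.5 = 0.7714
P(n) = (1-ρ)ρⁿ
P(6) = (1-0.7714) × 0.7714^6
P(6) = 0.2286 × 0.2107
P(6) = 0.04817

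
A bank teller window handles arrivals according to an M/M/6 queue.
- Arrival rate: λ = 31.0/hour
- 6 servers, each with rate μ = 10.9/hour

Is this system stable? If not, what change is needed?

Stability requires ρ = λ/(cμ) < 1
ρ = 31.0/(6 × 10.9) = 31.0/65.40 = 0.4740
Since 0.4740 < 1, the system is STABLE.
The servers are busy 47.40% of the time.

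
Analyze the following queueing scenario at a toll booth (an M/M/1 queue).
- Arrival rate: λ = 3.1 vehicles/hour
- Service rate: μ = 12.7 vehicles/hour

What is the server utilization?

Server utilization: ρ = λ/μ
ρ = 3.1/12.7 = 0.2441
The server is busy 24.41% of the time.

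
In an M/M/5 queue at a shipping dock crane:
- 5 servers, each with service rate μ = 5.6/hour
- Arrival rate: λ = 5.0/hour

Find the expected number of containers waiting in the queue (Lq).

Traffic intensity: ρ = λ/(cμ) = 5.0/(5×5.6) = 0.1786
Since ρ = 0.1786 < 1, system is stable.
Offered load a = λ/μ = cρ = 5.0/5.6 = 0.8929
P₀ = [ Σₙ₌₀^4 aⁿ/n! + a^5/(5!(1-ρ)) ]⁻¹
Σ = a^0/0! + a^1/1! + a^2/2! + a^3/3! + a^4/4! = 1.0000 + 0.8929 + 0.3986 + 0.1186 + 0.02648 = 2.4366
a^5/(5!(1-ρ)) = 0.56743/(120 × 0.82143) = 0.005757
P₀ = 1/(2.4366 + 0.005757) = 0.4094
Lq = P₀·a^5·ρ / (5!(1-ρ)²) = 0.4094 × 0.5674 × 0.1786 / (120 × 0.6747) = 0.0005124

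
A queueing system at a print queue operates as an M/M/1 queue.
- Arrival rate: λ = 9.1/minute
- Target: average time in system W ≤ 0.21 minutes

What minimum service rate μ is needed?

For M/M/1: W = 1/(μ-λ)
Need W ≤ 0.21, so 1/(μ-λ) ≤ 0.21
μ - λ ≥ 1/0.21 = 4.7619
μ ≥ 9.1 + 4.7619 = 13.8619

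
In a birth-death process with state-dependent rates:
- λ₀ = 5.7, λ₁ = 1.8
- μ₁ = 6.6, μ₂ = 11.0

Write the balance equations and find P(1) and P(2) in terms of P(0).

Balance equations:
State 0: λ₀P₀ = μ₁P₁ → P₁ = (λ₀/μ₁)P₀ = (5.7/6.6)P₀ = 0.8636P₀
State 1: P₂ = (λ₀λ₁)/(μ₁μ₂)P₀ = (5.7×1.8)/(6.6×11.0)P₀ = 0.1413P₀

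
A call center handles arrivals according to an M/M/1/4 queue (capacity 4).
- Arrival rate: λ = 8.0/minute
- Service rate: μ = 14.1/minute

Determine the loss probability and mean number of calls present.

ρ = λ/μ = 8.0/14.1 = 0.567376
P₀ = (1-ρ)/(1-ρ^(K+1)) = (1-0.567376)/(1-0.567376^5) = 0.432624/0.941203 = 0.4597
P_K = P₀×ρ^K = 0.45965 × 0.567376^4 = 0.45965 × 0.10363 = 0.04763
Blocking probability P_4 = 0.04763 (4.76%)
L = ρ[1 - (K+1)ρ^K + Kρ^(K+1)] / [(1-ρ)(1-ρ^(K+1))]
L = 0.567376 × (1 - 5×0.10363 + 4×0.058797) / ((1 - 0.567376) × (1 - 0.058797)) = 0.9991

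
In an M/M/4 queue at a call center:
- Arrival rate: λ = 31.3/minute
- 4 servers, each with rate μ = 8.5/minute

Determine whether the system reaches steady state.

Stability requires ρ = λ/(cμ) < 1
ρ = 31.3/(4 × 8.5) = 31.3/34.00 = 0.9206
Since 0.9206 < 1, the system is STABLE.
The servers are busy 92.06% of the time.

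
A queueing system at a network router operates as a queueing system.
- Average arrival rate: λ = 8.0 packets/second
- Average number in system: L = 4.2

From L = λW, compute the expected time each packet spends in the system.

Little's Law: L = λW, so W = L/λ
W = 4.2/8.0 = 0.5250 seconds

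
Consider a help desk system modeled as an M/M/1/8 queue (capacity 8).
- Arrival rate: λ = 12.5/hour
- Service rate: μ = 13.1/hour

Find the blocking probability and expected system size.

ρ = λ/μ = 12.5/13.1 = 0.9542
P₀ = (1-ρ)/(1-ρ^(K+1)) = (1-0.9542)/(1-0.9542^9) = 0.04580/0.3442 = 0.1331
P_K = P₀×ρ^K = 0.13305 × 0.9542^8 = 0.13305 × 0.68725 = 0.09144
Blocking probability P_8 = 0.09144 (9.14%)
L = ρ[1 - (K+1)ρ^K + Kρ^(K+1)] / [(1-ρ)(1-ρ^(K+1))]
L = 0.9542 × (1 - 9×0.687251 + 8×0.655775) / ((1 - 0.9542) × (1 - 0.655775)) = 3.6884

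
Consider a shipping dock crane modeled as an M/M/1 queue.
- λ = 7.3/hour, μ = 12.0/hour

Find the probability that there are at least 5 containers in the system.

ρ = λ/μ = 7.3/12.0 = 0.60833
P(N ≥ n) = ρⁿ
P(N ≥ 5) = 0.60833^5
P(N ≥ 5) = 0.08331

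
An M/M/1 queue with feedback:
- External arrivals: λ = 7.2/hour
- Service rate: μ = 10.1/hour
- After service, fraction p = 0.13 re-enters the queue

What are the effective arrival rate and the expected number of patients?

Effective arrival rate: λ_eff = λ/(1-p) = 7.2/(1-0.13) = 7.2/0.87 = 8.27586
ρ = λ_eff/μ = 8.27586/10.1 = 0.819392
L = ρ/(1-ρ) = 0.819392/(1-0.819392) = 4.5369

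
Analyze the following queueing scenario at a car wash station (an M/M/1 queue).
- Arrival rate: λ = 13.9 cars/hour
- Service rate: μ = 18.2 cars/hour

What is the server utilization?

Server utilization: ρ = λ/μ
ρ = 13.9/18.2 = 0.7637
The server is busy 76.37% of the time.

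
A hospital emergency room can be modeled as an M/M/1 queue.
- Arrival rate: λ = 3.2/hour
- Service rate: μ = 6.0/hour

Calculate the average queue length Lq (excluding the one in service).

ρ = λ/μ = 3.2/6.0 = 0.5333
For M/M/1: Lq = λ²/(μ(μ-λ))
Lq = 10.24/(6.0 × 2.80)
Lq = 0.6095 patients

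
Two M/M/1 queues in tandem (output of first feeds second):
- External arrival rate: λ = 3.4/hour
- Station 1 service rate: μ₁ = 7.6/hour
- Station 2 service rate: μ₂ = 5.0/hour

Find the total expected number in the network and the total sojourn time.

By Jackson's theorem, each station behaves as independent M/M/1.
Station 1: ρ₁ = 3.4/7.6 = 0.4474, L₁ = ρ₁/(1-ρ₁) = λ/(μ₁-λ) = 3.4/4.20 = 0.8095
Station 2: ρ₂ = 3.4/5.0 = 0.6800, L₂ = ρ₂/(1-ρ₂) = λ/(μ₂-λ) = 3.4/1.60 = 2.1250
Total: L = L₁ + L₂ = 0.8095 + 2.1250 = 2.9345
W = L/λ = 2.9345/3.4 = 0.8631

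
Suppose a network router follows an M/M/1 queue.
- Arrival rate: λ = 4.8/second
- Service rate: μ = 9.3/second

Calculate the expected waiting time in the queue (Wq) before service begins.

First, compute utilization: ρ = λ/μ = 4.8/9.3 = 0.5161
For M/M/1: Wq = λ/(μ(μ-λ))
Wq = 4.8/(9.3 × (9.3-4.8))
Wq = 4.8/(9.3 × 4.50)
Wq = 0.1147 seconds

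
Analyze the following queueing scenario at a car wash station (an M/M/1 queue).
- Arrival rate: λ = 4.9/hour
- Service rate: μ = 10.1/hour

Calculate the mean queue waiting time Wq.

First, compute utilization: ρ = λ/μ = 4.9/10.1 = 0.4851
For M/M/1: Wq = λ/(μ(μ-λ))
Wq = 4.9/(10.1 × (10.1-4.9))
Wq = 4.9/(10.1 × 5.20)
Wq = 0.09330 hours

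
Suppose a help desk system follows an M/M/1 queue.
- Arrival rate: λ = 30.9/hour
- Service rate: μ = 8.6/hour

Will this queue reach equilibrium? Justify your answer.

Stability requires ρ = λ/(cμ) < 1
ρ = 30.9/(1 × 8.6) = 30.9/8.60 = 3.5930
Since 3.5930 ≥ 1, the system is UNSTABLE.
Queue grows without bound. Need μ > λ = 30.9.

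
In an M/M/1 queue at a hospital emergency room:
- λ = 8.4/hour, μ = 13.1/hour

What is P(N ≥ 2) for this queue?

ρ = λ/μ = 8.4/13.1 = 0.64122
P(N ≥ n) = ρⁿ
P(N ≥ 2) = 0.64122^2
P(N ≥ 2) = 0.4112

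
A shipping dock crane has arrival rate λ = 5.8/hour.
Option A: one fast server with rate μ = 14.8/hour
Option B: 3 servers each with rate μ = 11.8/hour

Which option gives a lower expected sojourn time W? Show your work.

Option A: single server μ = 14.8 (M/M/1)
  ρ_A = 5.8/14.8 = 0.3919
  W_A = 1/(μ-λ) = 1/(14.8-5.8) = 1/9.00 = 0.1111

Option B: 3 servers μ = 11.8 (M/M/3)
  ρ_B = λ/(cμ) = 5.8/(3×11.8) = 0.1638
  Offered load a = λ/μ = cρ = 5.8/11.8 = 0.4915
  P₀ = [ Σₙ₌₀^2 aⁿ/n! + a^3/(3!(1-ρ)) ]⁻¹
  Σ = a^0/0! + a^1/1! + a^2/2! = 1.0000 + 0.4915 + 0.1208 = 1.6123
  a^3/(3!(1-ρ)) = 0.11875/(6 × 0.83616) = 0.02367
  P₀ = 1/(1.612324 + 0.02367000) = 0.6112
  Lq = P₀·a^3·ρ / (3!(1-ρ)²) = 0.6112 × 0.1188 × 0.1638 / (6 × 0.6992) = 0.002835
  Wq_B = Lq/λ = 0.002835/5.8 = 0.00048879
  W_B = Wq_B + 1/μ = 0.00048879 + 0.084746 = 0.08523

Since W_B = 0.08523 < W_A = 0.1111, Option B (multiple servers) has the shorter time in system.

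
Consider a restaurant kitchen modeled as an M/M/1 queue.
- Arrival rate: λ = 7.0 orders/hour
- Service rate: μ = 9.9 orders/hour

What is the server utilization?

Server utilization: ρ = λ/μ
ρ = 7.0/9.9 = 0.7071
The server is busy 70.71% of the time.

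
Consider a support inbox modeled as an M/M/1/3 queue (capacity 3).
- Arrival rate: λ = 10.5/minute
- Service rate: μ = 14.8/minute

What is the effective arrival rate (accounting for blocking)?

ρ = λ/μ = 10.5/14.8 = 0.70946
P₀ = (1-ρ)/(1-ρ^(K+1)) = (1-0.70946)/(1-0.70946^4) = 0.29054/0.74666 = 0.3891
P_K = P₀×ρ^K = 0.38912 × 0.70946^3 = 0.38912 × 0.35709 = 0.1390
λ_eff = λ(1-P_K) = 10.5 × (1 - 0.13895) = 10.5 × 0.86105 = 9.0410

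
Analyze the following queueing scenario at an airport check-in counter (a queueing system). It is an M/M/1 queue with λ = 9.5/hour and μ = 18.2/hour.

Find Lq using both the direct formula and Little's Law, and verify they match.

Method 1 (direct): Lq = λ²/(μ(μ-λ)) = 90.25/(18.2 × 8.70) = 0.5700

Method 2 (Little's Law):
W = 1/(μ-λ) = 1/8.70 = 0.114943
Wq = W - 1/μ = 0.114943 - 0.0549451 = 0.06000
Lq = λWq = 9.5 × 0.06000 = 0.5700 ✔ (matches Method 1)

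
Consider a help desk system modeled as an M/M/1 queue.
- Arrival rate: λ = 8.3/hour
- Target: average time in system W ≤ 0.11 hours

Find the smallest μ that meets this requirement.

For M/M/1: W = 1/(μ-λ)
Need W ≤ 0.11, so 1/(μ-λ) ≤ 0.11
μ - λ ≥ 1/0.11 = 9.0909
μ ≥ 8.3 + 9.0909 = 17.3909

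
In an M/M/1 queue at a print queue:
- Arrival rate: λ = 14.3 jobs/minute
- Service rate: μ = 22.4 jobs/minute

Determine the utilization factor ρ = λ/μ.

Server utilization: ρ = λ/μ
ρ = 14.3/22.4 = 0.6384
The server is busy 63.84% of the time.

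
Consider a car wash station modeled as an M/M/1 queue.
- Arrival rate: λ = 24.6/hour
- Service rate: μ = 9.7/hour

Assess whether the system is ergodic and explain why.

Stability requires ρ = λ/(cμ) < 1
ρ = 24.6/(1 × 9.7) = 24.6/9.70 = 2.5361
Since 2.5361 ≥ 1, the system is UNSTABLE.
Queue grows without bound. Need μ > λ = 24.6.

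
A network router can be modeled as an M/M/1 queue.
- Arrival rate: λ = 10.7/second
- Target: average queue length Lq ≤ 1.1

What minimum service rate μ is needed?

For M/M/1: Lq = λ²/(μ(μ-λ))
Need Lq ≤ 1.1, i.e. μ(μ-λ) ≥ λ²/1.1
μ² - 10.7μ - 114.49/1.1 ≥ 0  →  μ² - 10.7μ - 104.08182 ≥ 0
Quadratic formula (positive root): μ = [λ + √(λ² + 4×104.08182)]/2
Discriminant: 114.49 + 4×104.08182 = 530.8173, √530.8173 = 23.0395
μ ≥ (10.7 + 23.0395)/2 = 16.8697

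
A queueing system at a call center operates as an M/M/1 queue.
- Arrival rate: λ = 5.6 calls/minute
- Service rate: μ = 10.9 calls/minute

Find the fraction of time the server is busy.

Server utilization: ρ = λ/μ
ρ = 5.6/10.9 = 0.5138
The server is busy 51.38% of the time.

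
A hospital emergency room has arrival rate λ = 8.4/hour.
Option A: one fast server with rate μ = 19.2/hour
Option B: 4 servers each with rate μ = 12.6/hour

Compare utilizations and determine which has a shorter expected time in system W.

Option A: single server μ = 19.2 (M/M/1)
  ρ_A = 8.4/19.2 = 0.4375
  W_A = 1/(μ-λ) = 1/(19.2-8.4) = 1/10.80 = 0.09259

Option B: 4 servers μ = 12.6 (M/M/4)
  ρ_B = λ/(cμ) = 8.4/(4×12.6) = 0.1667
  Offered load a = λ/μ = cρ = 8.4/12.6 = 0.6667
  P₀ = [ Σₙ₌₀^3 aⁿ/n! + a^4/(4!(1-ρ)) ]⁻¹
  Σ = a^0/0! + a^1/1! + a^2/2! + a^3/3! = 1.0000 + 0.6667 + 0.2222 + 0.04938 = 1.9383
  a^4/(4!(1-ρ)) = 0.19753/(24 × 0.83333) = 0.009877
  P₀ = 1/(1.9383 + 0.009877) = 0.5133
  Lq = P₀·a^4·ρ / (4!(1-ρ)²) = 0.5133 × 0.1975 × 0.1667 / (24 × 0.6944) = 0.001014
  Wq_B = Lq/λ = 0.001014/8.4 = 0.0001207
  W_B = Wq_B + 1/μ = 0.0001207 + 0.07937 = 0.07949

Since W_B = 0.07949 < W_A = 0.09259, Option B (multiple servers) has the shorter time in system.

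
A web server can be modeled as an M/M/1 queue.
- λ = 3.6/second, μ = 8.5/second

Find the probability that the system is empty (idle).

ρ = λ/μ = 3.6/8.5 = 0.4235
P(0) = 1 - ρ = 1 - 0.4235 = 0.5765
The server is idle 57.65% of the time.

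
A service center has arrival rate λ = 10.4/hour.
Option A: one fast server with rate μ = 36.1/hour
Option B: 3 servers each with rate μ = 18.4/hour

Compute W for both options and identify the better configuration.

Option A: single server μ = 36.1 (M/M/1)
  ρ_A = 10.4/36.1 = 0.2881
  W_A = 1/(μ-λ) = 1/(36.1-10.4) = 1/25.70 = 0.03891

Option B: 3 servers μ = 18.4 (M/M/3)
  ρ_B = λ/(cμ) = 10.4/(3×18.4) = 0.1884
  Offered load a = λ/μ = cρ = 10.4/18.4 = 0.5652
  P₀ = [ Σₙ₌₀^2 aⁿ/n! + a^3/(3!(1-ρ)) ]⁻¹
  Σ = a^0/0! + a^1/1! + a^2/2! = 1.0000 + 0.56522 + 0.15974 = 1.7250
  a^3/(3!(1-ρ)) = 0.18057/(6 × 0.81159) = 0.03708
  P₀ = 1/(1.7250 + 0.03708) = 0.5675
  Lq = P₀·a^3·ρ / (3!(1-ρ)²) = 0.56753 × 0.18057 × 0.18841 / (6 × 0.65869) = 0.004885
  Wq_B = Lq/λ = 0.004885/10.4 = 0.0004697
  W_B = Wq_B + 1/μ = 0.0004697 + 0.05435 = 0.05482

Since W_A = 0.03891 < W_B = 0.05482, Option A (single fast server) has the shorter time in system.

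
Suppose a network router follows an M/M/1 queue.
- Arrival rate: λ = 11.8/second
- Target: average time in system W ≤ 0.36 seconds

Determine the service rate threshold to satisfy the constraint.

For M/M/1: W = 1/(μ-λ)
Need W ≤ 0.36, so 1/(μ-λ) ≤ 0.36
μ - λ ≥ 1/0.36 = 2.7778
μ ≥ 11.8 + 2.7778 = 14.5778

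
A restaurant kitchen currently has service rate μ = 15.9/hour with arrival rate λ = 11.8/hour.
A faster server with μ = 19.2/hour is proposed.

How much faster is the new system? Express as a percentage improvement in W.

System 1: ρ₁ = 11.8/15.9 = 0.7421, W₁ = 1/(15.9-11.8) = 0.24390
System 2: ρ₂ = 11.8/19.2 = 0.6146, W₂ = 1/(19.2-11.8) = 0.13514
Improvement: (W₁-W₂)/W₁ = (0.24390-0.13514)/0.24390 = 44.59%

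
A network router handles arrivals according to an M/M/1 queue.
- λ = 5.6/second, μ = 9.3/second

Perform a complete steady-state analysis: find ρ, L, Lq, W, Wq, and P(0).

Step 1: ρ = λ/μ = 5.6/9.3 = 0.6022
Step 2: L = λ/(μ-λ) = 5.6/3.70 = 1.5135
Step 3: Lq = λ²/(μ(μ-λ)) = 31.36/(9.3×3.70) = 0.9114
Step 4: W = 1/(μ-λ) = 1/3.70 = 0.27027
Step 5: Wq = λ/(μ(μ-λ)) = 5.6/(9.3×3.70) = 0.1627
Step 6: P(0) = 1-ρ = 0.3978
Verify: L = λW = 5.6×0.27027 = 1.5135 ✔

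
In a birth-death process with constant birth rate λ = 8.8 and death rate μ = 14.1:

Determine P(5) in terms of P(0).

For constant rates: P(n)/P(0) = (λ/μ)^n
P(5)/P(0) = (8.8/14.1)^5 = 0.62411^5 = 0.09469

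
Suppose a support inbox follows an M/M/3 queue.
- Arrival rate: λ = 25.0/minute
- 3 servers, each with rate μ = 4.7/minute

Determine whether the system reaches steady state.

Stability requires ρ = λ/(cμ) < 1
ρ = 25.0/(3 × 4.7) = 25.0/14.10 = 1.7730
Since 1.7730 ≥ 1, the system is UNSTABLE.
Need c > λ/μ = 25.0/4.7 = 5.32.
Minimum servers needed: c = 6.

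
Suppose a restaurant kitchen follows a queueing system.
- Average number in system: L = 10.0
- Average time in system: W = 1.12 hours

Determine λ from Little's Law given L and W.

Little's Law: L = λW, so λ = L/W
λ = 10.0/1.12 = 8.9286 orders/hour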